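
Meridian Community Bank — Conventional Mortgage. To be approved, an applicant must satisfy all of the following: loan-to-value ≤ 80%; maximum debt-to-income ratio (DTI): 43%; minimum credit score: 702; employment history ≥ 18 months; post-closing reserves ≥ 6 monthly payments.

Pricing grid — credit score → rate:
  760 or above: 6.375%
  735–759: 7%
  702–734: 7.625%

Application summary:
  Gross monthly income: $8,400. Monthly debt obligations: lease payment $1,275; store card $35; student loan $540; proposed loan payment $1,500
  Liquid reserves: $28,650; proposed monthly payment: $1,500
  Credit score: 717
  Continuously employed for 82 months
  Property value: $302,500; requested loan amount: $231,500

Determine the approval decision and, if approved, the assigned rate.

Credit score 717 ≥ 702 (meets minimum)
Total monthly debts = (1,275 + 35 + 540 + 1,500) = 3,350. Debt-to-income = 3,350/8,400 = 39.9% — meets 43% limit
Reserves = 28,650/1,500 = 19.1 months ≥ 6
Employment 82 ≥ 18 months
Loan-to-value = 231,500/302,500 = 76.5% — pass (80% max)
All requirements met. Score 717 falls in the 702–734 tier → 7.625%.

Approved at 7.625%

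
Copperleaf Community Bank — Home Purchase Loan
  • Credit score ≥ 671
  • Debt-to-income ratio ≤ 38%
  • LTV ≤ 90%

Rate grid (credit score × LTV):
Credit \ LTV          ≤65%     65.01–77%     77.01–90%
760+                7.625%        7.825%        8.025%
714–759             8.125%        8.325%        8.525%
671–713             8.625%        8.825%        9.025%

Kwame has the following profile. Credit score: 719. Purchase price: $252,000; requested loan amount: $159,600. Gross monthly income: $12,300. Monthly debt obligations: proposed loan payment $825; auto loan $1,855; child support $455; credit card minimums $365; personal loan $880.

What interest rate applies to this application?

8.125%

Credit score 719 ≥ 671; Total monthly debts = (825 + 1,855 + 455 + 365 + 880) = 4,380. Debt-to-income = 4,380/12,300 = 35.6% — meets 38% limit
LTV = 159,600/252,000 = 63.3% ≤ 90%
Credit 719 → row 714–759; LTV 63.3% → column ≤65%. Grid cell → 8.125%.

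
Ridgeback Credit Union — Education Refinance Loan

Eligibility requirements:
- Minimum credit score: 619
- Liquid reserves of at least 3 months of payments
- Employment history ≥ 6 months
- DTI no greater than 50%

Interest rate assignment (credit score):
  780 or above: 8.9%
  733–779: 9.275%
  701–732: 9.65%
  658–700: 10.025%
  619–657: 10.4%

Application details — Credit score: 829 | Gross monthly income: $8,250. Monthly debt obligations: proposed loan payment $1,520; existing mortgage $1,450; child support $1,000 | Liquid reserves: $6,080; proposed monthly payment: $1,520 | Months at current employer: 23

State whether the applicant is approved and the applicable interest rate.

Approved at 8.9%

Credit score 829 ≥ 619 (meets minimum)
Total monthly debts = (1,520 + 1,450 + 1,000) = 3,970. DTI: 3,970 ÷ 8,250 = 48.1%, within the 50% cap
Reserves: 6,080 ÷ 1,520 = 4.0 months (meets 3-month minimum)
Employment 23 ≥ 6 months
All requirements met. Score 829 falls in the 780 or above tier → 8.9%.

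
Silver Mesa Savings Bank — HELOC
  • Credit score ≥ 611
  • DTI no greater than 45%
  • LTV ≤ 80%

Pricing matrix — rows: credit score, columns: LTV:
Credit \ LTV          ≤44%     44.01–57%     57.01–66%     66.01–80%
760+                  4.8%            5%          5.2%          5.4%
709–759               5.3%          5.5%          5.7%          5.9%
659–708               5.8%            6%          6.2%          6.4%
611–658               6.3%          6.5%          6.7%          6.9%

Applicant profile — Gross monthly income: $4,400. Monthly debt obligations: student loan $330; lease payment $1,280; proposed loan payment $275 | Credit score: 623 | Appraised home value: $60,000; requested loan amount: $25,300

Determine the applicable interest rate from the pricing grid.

6.3%

Credit score 623 ≥ 611; Total monthly debts = (330 + 1,280 + 275) = 1,885. Debt-to-income = 1,885/4,400 = 42.8% — meets 45% limit
LTV: 25,300 ÷ 60,000 = 42.2%, within 80% cap
Row: 623 falls in 611–658. Column: 42.2% falls in ≤44%. Rate = 6.3%.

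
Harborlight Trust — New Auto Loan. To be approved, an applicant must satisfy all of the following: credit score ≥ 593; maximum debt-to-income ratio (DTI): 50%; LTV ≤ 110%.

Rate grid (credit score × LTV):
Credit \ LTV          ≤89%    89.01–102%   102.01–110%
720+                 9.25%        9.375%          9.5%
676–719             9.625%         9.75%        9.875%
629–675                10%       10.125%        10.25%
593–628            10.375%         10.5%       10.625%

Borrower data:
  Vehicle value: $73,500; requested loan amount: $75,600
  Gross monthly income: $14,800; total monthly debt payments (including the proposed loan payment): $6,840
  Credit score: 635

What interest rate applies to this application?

10.25%

Credit score 635 ≥ 593; DTI: 6,840 ÷ 14,800 = 46.2%, within the 50% cap
LTV: 75,600 ÷ 73,500 = 102.9%, within 110% cap
Credit 635 → row 629–675; LTV 102.9% → column 102.01–110%. Grid cell → 10.25%.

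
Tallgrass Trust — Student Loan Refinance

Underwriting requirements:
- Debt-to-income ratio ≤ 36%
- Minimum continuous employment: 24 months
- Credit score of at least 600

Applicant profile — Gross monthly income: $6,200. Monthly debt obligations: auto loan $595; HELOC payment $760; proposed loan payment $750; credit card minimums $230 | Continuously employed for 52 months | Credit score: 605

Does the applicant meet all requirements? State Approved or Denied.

Denied

Total monthly debts = (595 + 760 + 750 + 230) = 2,335. Debt-to-income = 2,335/6,200 = 37.7% — over 36% limit
Employment 52 ≥ 24 months
Credit score 605 ≥ 600 (meets)
Fails on DTI.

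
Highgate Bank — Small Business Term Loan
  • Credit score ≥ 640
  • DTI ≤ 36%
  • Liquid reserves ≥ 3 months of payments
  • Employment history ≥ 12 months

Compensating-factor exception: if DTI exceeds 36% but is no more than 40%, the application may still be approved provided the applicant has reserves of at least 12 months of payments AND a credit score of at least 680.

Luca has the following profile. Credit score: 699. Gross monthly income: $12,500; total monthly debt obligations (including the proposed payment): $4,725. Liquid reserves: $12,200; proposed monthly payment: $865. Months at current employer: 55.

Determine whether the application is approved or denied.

Approved

Credit score 699 ≥ 640 (meets base)
DTI: 4,725 ÷ 12,500 = 37.8%, over the 36% base limit.
Liquid reserves cover 12,200/865 = 14.1 months — ≥ 3 required
Employment 55 ≥ 12 months
DTI 37.8% is within the 36%–40% exception band; checking compensating factors.
Reserves 14.1 ≥ 12 months; credit score 699 ≥ 680.
Both override conditions satisfied; DTI exception granted.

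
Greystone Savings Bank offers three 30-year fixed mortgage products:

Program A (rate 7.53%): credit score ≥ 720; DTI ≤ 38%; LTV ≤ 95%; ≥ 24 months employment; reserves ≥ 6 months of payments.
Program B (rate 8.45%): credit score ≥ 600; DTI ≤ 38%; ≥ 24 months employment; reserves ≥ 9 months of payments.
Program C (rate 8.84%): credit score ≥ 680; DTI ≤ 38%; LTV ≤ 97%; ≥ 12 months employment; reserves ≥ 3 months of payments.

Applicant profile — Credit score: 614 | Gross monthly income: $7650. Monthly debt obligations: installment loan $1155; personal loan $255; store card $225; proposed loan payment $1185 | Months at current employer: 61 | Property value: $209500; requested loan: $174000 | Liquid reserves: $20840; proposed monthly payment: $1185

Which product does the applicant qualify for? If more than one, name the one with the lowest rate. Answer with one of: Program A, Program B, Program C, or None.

Total debts = (1,155 + 255 + 225 + 1,185) = 2,820; DTI = 2,820/7,650 = 36.9%.
LTV = 174,000/209,500 = 83.1%.
Reserves = 20,840/1,185 = 17.6 months.
Program A: score 614 < 720; DTI 36.9% ≤ 38%; LTV 83.1% ≤ 95%; employment 61 ≥ 24 mo; reserves 17.6 ≥ 6 mo → does not qualify.
Program B: score 614 ≥ 600; DTI 36.9% ≤ 38%; employment 61 ≥ 24 mo; reserves 17.6 ≥ 9 mo → qualifies.
Program C: score 614 < 680; DTI 36.9% ≤ 38%; LTV 83.1% ≤ 97%; employment 61 ≥ 12 mo; reserves 17.6 ≥ 3 mo → does not qualify.

Program B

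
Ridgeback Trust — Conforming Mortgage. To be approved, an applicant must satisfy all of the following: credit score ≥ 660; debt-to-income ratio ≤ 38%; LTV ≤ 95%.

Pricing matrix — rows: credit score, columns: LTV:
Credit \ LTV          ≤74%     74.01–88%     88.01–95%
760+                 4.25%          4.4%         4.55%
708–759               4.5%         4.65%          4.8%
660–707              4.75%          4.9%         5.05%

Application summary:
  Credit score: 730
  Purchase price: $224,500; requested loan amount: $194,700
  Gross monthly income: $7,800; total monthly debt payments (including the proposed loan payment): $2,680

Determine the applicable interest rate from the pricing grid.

Credit score 730 ≥ 660; Debt-to-income = 2,680/7,800 = 34.4% — meets 38% limit
LTV = 194,700/224,500 = 86.7% ≤ 95%
Row: 730 falls in 708–759. Column: 86.7% falls in 74.01–88%. Rate = 4.65%.

4.65%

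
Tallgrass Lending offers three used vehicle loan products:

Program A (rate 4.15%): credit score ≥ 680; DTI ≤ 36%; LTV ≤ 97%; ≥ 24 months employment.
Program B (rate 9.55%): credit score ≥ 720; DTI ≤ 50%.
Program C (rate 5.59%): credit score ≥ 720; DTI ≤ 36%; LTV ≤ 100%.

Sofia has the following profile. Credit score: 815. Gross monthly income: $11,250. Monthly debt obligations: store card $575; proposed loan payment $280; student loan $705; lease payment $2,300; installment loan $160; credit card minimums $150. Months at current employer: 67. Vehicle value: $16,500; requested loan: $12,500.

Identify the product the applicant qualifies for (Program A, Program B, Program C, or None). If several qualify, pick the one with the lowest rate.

Total debts = (575 + 280 + 705 + 2,300 + 160 + 150) = 4,170; DTI = 4,170/11,250 = 37.1%.
LTV = 12,500/16,500 = 75.8%.
Program A: score 815 ≥ 680; DTI 37.1% > 36%; LTV 75.8% ≤ 97%; employment 67 ≥ 24 mo → does not qualify.
Program B: score 815 ≥ 720; DTI 37.1% ≤ 50% → qualifies.
Program C: score 815 ≥ 720; DTI 37.1% > 36%; LTV 75.8% ≤ 100% → does not qualify.

Program B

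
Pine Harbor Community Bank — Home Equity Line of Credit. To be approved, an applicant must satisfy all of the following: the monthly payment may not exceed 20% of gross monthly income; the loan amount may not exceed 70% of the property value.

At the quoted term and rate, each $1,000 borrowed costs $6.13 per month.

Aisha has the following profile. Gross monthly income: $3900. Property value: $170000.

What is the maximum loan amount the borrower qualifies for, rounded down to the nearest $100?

Payment cap: 20% × $3,900 = $780/month.
At $6.13 per $1,000, that supports 780/6.13 × 1,000 ≈ $127,243 → $127,200.
LTV cap: 70% × $170,000 = $119,000 → $119,000.
Binding constraint: loan-to-value.

$119,000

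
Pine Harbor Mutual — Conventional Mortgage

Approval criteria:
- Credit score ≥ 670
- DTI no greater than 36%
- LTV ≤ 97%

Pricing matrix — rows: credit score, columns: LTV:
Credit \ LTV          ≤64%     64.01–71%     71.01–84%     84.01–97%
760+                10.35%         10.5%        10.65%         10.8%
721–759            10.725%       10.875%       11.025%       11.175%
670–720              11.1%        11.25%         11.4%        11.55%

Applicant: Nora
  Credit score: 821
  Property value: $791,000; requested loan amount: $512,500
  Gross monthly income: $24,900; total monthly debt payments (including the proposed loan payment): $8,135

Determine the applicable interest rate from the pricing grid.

Credit score 821 ≥ 670; DTI = 8,135/24,900 = 32.7% ≤ 36%
LTV = 512,500/791,000 = 64.8% ≤ 97%
Credit 821 → row 760+; LTV 64.8% → column 64.01–71%. Grid cell → 10.5%.

10.5%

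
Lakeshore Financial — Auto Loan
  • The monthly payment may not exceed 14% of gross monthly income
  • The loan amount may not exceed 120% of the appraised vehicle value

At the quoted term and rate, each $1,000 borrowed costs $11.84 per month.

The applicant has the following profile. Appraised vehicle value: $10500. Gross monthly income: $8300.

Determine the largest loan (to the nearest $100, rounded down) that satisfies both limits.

Payment cap: 14% × $8,300 = $1,162/month.
At $11.84 per $1,000, that supports 1,162/11.84 × 1,000 ≈ $98,141 → $98,100.
LTV cap: 120% × $10,500 = $12,600 → $12,600.
Binding constraint: loan-to-value.

$12,600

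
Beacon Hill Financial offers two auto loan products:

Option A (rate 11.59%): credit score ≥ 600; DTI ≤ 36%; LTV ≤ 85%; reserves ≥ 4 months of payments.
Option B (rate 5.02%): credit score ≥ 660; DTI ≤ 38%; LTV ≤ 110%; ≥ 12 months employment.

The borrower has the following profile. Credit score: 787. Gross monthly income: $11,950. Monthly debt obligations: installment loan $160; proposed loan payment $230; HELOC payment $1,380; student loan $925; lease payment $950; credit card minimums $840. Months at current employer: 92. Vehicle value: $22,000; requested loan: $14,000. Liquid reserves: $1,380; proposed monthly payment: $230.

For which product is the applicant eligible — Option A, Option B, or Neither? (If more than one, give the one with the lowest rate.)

Total debts = (160 + 230 + 1,380 + 925 + 950 + 840) = 4,485; DTI = 4,485/11,950 = 37.5%.
LTV = 14,000/22,000 = 63.6%.
Reserves = 1,380/230 = 6.0 months.
Option A: score 787 ≥ 600; DTI 37.5% > 36%; LTV 63.6% ≤ 85%; reserves 6.0 ≥ 4 mo → does not qualify.
Option B: score 787 ≥ 660; DTI 37.5% ≤ 38%; LTV 63.6% ≤ 110%; employment 92 ≥ 12 mo → qualifies.

Option B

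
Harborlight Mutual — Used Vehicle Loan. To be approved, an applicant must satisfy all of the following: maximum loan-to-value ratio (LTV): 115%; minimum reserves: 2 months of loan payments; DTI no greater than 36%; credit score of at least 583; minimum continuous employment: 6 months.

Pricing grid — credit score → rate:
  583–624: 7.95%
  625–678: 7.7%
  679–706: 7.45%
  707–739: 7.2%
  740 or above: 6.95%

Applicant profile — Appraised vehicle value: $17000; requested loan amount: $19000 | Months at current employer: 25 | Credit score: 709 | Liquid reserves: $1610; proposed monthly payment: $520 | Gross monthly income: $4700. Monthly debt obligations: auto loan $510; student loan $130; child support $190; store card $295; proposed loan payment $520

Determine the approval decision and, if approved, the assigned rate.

Approved at 7.2%

Credit score 709 ≥ 583 (meets minimum)
Total monthly debts = (510 + 130 + 190 + 295 + 520) = 1,645. Debt-to-income = 1,645/4,700 = 35% — meets 36% limit
Employment 25 ≥ 6 months
LTV = 19,000/17,000 = 111.8% ≤ 115%
Reserves: 1,610 ÷ 520 = 3.1 months (meets 2-month minimum)
All requirements met. Score 709 falls in the 707–739 tier → 7.2%.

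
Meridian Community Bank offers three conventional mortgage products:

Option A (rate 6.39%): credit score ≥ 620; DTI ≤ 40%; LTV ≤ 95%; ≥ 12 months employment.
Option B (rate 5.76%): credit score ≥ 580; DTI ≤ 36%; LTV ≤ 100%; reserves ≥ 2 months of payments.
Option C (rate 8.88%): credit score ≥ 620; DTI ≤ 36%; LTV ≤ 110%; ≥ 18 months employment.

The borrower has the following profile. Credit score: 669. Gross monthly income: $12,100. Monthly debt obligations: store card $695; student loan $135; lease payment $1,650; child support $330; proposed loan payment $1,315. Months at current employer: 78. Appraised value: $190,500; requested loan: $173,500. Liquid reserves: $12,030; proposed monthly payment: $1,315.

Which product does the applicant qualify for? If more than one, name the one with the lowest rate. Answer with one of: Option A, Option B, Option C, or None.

Total debts = (695 + 135 + 1,650 + 330 + 1,315) = 4,125; DTI = 4,125/12,100 = 34.1%.
LTV = 173,500/190,500 = 91.1%.
Reserves = 12,030/1,315 = 9.1 months.
Option A: score 669 ≥ 620; DTI 34.1% ≤ 40%; LTV 91.1% ≤ 95%; employment 78 ≥ 12 mo → qualifies.
Option B: score 669 ≥ 580; DTI 34.1% ≤ 36%; LTV 91.1% ≤ 100%; reserves 9.1 ≥ 2 mo → qualifies.
Option C: score 669 ≥ 620; DTI 34.1% ≤ 36%; LTV 91.1% ≤ 110%; employment 78 ≥ 18 mo → qualifies.
Qualifying: Option A, Option B, Option C. Lowest rate is 5.76% → Option B.

Option B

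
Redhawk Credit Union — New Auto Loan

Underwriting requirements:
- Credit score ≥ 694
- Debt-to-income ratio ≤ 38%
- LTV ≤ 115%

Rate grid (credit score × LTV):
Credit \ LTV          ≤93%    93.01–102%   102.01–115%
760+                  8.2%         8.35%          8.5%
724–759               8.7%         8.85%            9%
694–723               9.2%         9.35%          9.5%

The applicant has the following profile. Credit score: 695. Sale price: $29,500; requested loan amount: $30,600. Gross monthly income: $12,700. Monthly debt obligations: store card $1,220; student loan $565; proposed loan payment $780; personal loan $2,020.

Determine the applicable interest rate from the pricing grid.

9.5%

Credit score 695 ≥ 694; Total monthly debts = (1,220 + 565 + 780 + 2,020) = 4,585. Debt-to-income = 4,585/12,700 = 36.1% — meets 38% limit
LTV: 30,600 ÷ 29,500 = 103.7%, within 115% cap
Score 695 is in the 694–723 band; LTV 103.7% is in the 102.01–115% band → 9.5%.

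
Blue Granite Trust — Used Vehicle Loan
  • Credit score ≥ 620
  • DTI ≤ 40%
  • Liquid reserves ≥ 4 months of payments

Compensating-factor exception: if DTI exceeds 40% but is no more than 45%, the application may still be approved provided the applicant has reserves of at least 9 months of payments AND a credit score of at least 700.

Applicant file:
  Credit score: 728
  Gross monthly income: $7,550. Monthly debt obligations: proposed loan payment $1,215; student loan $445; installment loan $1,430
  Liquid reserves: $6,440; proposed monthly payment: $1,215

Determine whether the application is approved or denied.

Denied

Credit score 728 ≥ 620 (meets base)
Total debts = (1,215 + 445 + 1,430) = 3,090. DTI = 3,090/7,550 = 40.9% > 40% — standard DTI limit exceeded.
Reserves: 6,440 ÷ 1,215 = 5.3 months (meets 4-month minimum)
40.9% falls in the override range (40%–45%), so the compensating-factor test applies.
Override check — reserves: 5.3 mo (short of 9); score: 728 (ok).
Override conditions not both satisfied; exception does not apply.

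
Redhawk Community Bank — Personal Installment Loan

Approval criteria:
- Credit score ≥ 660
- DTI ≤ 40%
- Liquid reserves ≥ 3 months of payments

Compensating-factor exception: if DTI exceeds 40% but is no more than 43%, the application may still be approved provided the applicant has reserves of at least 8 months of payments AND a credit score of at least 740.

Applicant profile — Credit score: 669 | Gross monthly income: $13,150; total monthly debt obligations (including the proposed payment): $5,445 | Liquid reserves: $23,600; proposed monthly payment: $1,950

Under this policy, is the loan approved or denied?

Credit score 669 ≥ 660 (meets base)
DTI = 5,445/13,150 = 41.4% > 40% — standard DTI limit exceeded.
Reserves: 23,600 ÷ 1,950 = 12.1 months (meets 3-month minimum)
41.4% falls in the override range (40%–43%), so the compensating-factor test applies.
Reserves 12.1 ≥ 8 months; credit score 669 < 740.
Compensating-factor requirement not fully met.

Denied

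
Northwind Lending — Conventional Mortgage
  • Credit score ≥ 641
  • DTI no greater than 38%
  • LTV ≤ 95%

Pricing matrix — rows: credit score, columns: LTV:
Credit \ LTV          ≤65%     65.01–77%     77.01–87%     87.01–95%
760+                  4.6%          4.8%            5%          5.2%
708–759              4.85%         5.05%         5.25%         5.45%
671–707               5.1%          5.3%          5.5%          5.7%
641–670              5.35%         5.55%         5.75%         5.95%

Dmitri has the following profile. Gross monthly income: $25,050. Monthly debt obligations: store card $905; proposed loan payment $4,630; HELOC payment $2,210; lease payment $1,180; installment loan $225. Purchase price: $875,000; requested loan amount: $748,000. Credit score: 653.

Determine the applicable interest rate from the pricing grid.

Credit score 653 ≥ 641; Total monthly debts = (905 + 4,630 + 2,210 + 1,180 + 225) = 9,150. DTI: 9,150 ÷ 25,050 = 36.5%, within the 38% cap
LTV = 748,000/875,000 = 85.5% ≤ 95%
Row: 653 falls in 641–670. Column: 85.5% falls in 77.01–87%. Rate = 5.75%.

5.75%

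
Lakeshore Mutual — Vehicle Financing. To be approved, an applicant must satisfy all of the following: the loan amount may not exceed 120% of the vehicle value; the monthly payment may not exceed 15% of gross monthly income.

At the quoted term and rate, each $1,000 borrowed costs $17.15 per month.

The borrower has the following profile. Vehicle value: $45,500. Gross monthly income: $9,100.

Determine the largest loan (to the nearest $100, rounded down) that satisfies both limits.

$54,600

Payment cap: 15% × $9,100 = $1,365/month.
At $17.15 per $1,000, that supports 1,365/17.15 × 1,000 ≈ $79,591 → $79,500.
LTV cap: 120% × $45,500 = $54,600 → $54,600.
Binding constraint: loan-to-value.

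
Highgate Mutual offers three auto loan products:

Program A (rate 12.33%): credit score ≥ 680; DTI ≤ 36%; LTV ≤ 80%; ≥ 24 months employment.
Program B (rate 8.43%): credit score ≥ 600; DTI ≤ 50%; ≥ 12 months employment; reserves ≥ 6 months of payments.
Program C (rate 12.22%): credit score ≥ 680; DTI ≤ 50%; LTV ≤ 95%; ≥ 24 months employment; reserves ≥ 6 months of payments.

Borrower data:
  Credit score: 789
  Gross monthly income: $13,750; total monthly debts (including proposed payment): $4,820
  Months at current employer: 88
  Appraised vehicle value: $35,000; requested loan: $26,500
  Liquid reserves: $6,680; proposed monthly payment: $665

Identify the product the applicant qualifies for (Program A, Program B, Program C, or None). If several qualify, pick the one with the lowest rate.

DTI = 4,820/13,750 = 35.1%.
LTV = 26,500/35,000 = 75.7%.
Reserves = 6,680/665 = 10.0 months.
Program A: score 789 ≥ 680; DTI 35.1% ≤ 36%; LTV 75.7% ≤ 80%; employment 88 ≥ 24 mo → qualifies.
Program B: score 789 ≥ 600; DTI 35.1% ≤ 50%; employment 88 ≥ 12 mo; reserves 10.0 ≥ 6 mo → qualifies.
Program C: score 789 ≥ 680; DTI 35.1% ≤ 50%; LTV 75.7% ≤ 95%; employment 88 ≥ 24 mo; reserves 10.0 ≥ 6 mo → qualifies.
Qualifying: Program A, Program B, Program C. Lowest rate is 8.43% → Program B.

Program B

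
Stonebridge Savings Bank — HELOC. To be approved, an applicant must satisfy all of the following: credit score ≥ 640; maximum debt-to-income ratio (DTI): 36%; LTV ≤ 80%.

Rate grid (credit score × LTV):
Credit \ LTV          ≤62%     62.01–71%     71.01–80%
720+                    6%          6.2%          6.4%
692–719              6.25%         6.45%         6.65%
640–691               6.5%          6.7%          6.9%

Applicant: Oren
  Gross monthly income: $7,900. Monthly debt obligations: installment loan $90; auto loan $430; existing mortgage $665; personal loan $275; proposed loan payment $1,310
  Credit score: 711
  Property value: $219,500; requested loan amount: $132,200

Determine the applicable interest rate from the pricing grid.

Credit score 711 ≥ 640; Total monthly debts = (90 + 430 + 665 + 275 + 1,310) = 2,770. DTI = 2,770/7,900 = 35.1% ≤ 36%
LTV = 132,200/219,500 = 60.2% ≤ 80%
Row: 711 falls in 692–719. Column: 60.2% falls in ≤62%. Rate = 6.25%.

6.25%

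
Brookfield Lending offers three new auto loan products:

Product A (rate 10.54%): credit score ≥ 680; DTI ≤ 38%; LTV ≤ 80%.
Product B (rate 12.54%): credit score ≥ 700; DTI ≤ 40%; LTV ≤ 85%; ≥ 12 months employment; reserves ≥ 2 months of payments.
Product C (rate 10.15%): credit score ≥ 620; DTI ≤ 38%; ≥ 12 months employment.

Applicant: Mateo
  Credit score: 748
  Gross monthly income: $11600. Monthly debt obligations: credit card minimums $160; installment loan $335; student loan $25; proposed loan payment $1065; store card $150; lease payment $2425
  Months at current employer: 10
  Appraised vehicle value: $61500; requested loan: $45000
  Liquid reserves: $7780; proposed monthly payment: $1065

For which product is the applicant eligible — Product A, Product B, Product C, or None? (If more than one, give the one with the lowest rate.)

Total debts = (160 + 335 + 25 + 1,065 + 150 + 2,425) = 4,160; DTI = 4,160/11,600 = 35.9%.
LTV = 45,000/61,500 = 73.2%.
Reserves = 7,780/1,065 = 7.3 months.
Product A: score 748 ≥ 680; DTI 35.9% ≤ 38%; LTV 73.2% ≤ 80% → qualifies.
Product B: score 748 ≥ 700; DTI 35.9% ≤ 40%; LTV 73.2% ≤ 85%; employment 10 < 12 mo; reserves 7.3 ≥ 2 mo → does not qualify.
Product C: score 748 ≥ 620; DTI 35.9% ≤ 38%; employment 10 < 12 mo → does not qualify.

Product A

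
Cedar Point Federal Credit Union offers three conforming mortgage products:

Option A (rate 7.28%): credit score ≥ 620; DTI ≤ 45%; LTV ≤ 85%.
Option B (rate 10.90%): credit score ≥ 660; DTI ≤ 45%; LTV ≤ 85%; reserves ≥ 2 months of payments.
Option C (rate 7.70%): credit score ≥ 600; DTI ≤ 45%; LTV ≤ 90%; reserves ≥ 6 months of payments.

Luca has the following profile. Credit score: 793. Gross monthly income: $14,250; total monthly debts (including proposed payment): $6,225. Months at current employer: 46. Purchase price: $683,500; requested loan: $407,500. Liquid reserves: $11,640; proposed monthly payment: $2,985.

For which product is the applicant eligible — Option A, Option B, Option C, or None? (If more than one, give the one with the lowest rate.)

DTI = 6,225/14,250 = 43.7%.
LTV = 407,500/683,500 = 59.6%.
Reserves = 11,640/2,985 = 3.9 months.
Option A: score 793 ≥ 620; DTI 43.7% ≤ 45%; LTV 59.6% ≤ 85% → qualifies.
Option B: score 793 ≥ 660; DTI 43.7% ≤ 45%; LTV 59.6% ≤ 85%; reserves 3.9 ≥ 2 mo → qualifies.
Option C: score 793 ≥ 600; DTI 43.7% ≤ 45%; LTV 59.6% ≤ 90%; reserves 3.9 < 6 mo → does not qualify.
Qualifying: Option A, Option B. Lowest rate is 7.28% → Option A.

Option A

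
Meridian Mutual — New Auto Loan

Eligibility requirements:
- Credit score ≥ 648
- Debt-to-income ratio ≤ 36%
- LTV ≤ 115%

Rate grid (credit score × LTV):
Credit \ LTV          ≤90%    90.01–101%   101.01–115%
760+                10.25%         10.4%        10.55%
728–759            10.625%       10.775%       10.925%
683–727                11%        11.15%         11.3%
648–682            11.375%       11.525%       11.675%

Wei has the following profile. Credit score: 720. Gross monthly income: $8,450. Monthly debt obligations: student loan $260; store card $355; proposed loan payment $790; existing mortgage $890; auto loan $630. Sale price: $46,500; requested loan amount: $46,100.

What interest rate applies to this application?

Credit score 720 ≥ 648; Total monthly debts = (260 + 355 + 790 + 890 + 630) = 2,925. DTI = 2,925/8,450 = 34.6% ≤ 36%
LTV = 46,100/46,500 = 99.1% ≤ 115%
Row: 720 falls in 683–727. Column: 99.1% falls in 90.01–101%. Rate = 11.15%.

11.15%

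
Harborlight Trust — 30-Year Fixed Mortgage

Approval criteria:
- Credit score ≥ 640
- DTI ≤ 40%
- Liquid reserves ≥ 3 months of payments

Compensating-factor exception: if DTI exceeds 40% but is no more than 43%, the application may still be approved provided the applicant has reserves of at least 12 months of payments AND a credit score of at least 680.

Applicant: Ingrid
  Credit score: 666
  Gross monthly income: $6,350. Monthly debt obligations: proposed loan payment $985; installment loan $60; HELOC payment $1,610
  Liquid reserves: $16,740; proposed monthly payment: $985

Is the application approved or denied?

Credit score 666 ≥ 640 (meets base)
Total debts = (985 + 60 + 1,610) = 2,655. DTI = 2,655/6,350 = 41.8% > 40% — standard DTI limit exceeded.
Reserves: 16,740 ÷ 985 = 17.0 months (meets 3-month minimum)
DTI 41.8% is within the 40%–43% exception band; checking compensating factors.
Reserves 17.0 ≥ 12 months; credit score 666 < 680.
Compensating-factor requirement not fully met.

Denied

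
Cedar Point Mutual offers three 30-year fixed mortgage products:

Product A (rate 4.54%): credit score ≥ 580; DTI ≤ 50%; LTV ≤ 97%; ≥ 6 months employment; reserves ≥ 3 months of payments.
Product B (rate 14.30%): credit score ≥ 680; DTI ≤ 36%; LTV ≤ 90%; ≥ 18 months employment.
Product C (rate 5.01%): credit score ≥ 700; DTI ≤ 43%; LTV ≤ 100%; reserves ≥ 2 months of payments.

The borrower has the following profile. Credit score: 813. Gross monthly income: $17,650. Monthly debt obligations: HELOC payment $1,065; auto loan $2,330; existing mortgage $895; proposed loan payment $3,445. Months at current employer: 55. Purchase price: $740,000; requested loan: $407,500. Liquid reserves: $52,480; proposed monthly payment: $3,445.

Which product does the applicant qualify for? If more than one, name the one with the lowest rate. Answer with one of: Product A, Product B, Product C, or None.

Total debts = (1,065 + 2,330 + 895 + 3,445) = 7,735; DTI = 7,735/17,650 = 43.8%.
LTV = 407,500/740,000 = 55.1%.
Reserves = 52,480/3,445 = 15.2 months.
Product A: score 813 ≥ 580; DTI 43.8% ≤ 50%; LTV 55.1% ≤ 97%; employment 55 ≥ 6 mo; reserves 15.2 ≥ 3 mo → qualifies.
Product B: score 813 ≥ 680; DTI 43.8% > 36%; LTV 55.1% ≤ 90%; employment 55 ≥ 18 mo → does not qualify.
Product C: score 813 ≥ 700; DTI 43.8% > 43%; LTV 55.1% ≤ 100%; reserves 15.2 ≥ 2 mo → does not qualify.

Product A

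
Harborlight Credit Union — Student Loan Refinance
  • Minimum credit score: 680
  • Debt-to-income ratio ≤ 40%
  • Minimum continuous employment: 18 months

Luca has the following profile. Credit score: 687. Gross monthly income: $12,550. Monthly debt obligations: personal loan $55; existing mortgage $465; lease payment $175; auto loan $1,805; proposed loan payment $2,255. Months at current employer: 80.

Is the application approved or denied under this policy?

Credit score 687 ≥ 680 (meets)
Total monthly debts = (55 + 465 + 175 + 1,805 + 2,255) = 4,755. DTI: 4,755 ÷ 12,550 = 37.9%, within the 40% cap
Employment 80 ≥ 18 months
All criteria satisfied.

Approved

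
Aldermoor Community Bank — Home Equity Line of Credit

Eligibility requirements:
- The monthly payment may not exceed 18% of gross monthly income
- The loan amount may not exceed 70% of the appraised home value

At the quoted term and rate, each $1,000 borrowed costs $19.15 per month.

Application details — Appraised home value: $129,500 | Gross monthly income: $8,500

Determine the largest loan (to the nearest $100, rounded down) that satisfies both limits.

Payment cap: 18% × $8,500 = $1,530/month.
At $19.15 per $1,000, that supports 1,530/19.15 × 1,000 ≈ $79,895 → $79,800.
LTV cap: 70% × $129,500 = $90,650 → $90,600.
Binding constraint: payment-to-income.

$79,800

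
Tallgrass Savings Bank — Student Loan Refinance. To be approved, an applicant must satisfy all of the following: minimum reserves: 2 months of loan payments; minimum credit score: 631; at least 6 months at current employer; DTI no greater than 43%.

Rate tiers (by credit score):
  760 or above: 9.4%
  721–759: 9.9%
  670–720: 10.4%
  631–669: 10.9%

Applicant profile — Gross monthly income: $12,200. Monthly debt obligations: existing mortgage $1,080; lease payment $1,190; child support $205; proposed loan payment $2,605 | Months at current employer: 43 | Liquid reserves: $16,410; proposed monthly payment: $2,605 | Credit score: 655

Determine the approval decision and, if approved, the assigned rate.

Approved at 10.9%

Credit score 655 ≥ 631 (meets minimum)
Employment 43 ≥ 6 months
Reserves: 16,410 ÷ 2,605 = 6.3 months (meets 2-month minimum)
Total monthly debts = (1,080 + 1,190 + 205 + 2,605) = 5,080. Debt-to-income = 5,080/12,200 = 41.6% — meets 43% limit
All requirements met. Score 655 falls in the 631–669 tier → 10.9%.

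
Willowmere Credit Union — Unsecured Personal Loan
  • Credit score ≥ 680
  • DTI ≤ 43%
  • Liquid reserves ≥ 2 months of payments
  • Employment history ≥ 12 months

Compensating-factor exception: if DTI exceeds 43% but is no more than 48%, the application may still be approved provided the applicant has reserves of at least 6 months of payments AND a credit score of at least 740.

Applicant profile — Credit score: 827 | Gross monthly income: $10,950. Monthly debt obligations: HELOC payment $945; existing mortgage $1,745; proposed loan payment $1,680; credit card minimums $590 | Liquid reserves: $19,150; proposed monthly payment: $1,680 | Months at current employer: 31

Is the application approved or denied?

Approved

Credit score 827 ≥ 680 (meets base)
Total debts = (945 + 1,745 + 1,680 + 590) = 4,960. DTI: 4,960 ÷ 10,950 = 45.3%, over the 43% base limit.
Reserves: 19,150 ÷ 1,680 = 11.4 months (meets 2-month minimum)
Employment 31 ≥ 12 months
45.3% falls in the override range (43%–48%), so the compensating-factor test applies.
Override check — reserves: 11.4 mo (ok); score: 827 (ok).
Both compensating conditions met → exception applies.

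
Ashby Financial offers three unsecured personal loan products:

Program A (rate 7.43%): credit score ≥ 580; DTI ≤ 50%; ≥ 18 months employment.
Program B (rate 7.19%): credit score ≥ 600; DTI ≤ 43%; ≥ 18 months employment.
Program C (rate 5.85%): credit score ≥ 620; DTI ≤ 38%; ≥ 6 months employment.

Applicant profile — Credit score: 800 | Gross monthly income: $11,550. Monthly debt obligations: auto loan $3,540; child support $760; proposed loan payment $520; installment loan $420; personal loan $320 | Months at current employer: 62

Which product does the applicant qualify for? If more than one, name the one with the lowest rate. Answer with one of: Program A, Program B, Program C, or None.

Program A

Total debts = (3,540 + 760 + 520 + 420 + 320) = 5,560; DTI = 5,560/11,550 = 48.1%.
Program A: score 800 ≥ 580; DTI 48.1% ≤ 50%; employment 62 ≥ 18 mo → qualifies.
Program B: score 800 ≥ 600; DTI 48.1% > 43%; employment 62 ≥ 18 mo → does not qualify.
Program C: score 800 ≥ 620; DTI 48.1% > 38%; employment 62 ≥ 6 mo → does not qualify.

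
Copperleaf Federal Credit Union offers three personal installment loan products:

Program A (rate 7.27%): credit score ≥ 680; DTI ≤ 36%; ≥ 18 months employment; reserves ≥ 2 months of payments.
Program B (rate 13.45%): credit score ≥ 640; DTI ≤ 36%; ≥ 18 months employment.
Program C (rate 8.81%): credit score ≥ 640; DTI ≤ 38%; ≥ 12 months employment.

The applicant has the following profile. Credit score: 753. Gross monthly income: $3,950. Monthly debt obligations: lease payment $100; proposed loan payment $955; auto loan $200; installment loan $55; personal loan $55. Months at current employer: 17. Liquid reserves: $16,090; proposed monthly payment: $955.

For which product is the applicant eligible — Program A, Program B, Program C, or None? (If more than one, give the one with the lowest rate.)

Total debts = (100 + 955 + 200 + 55 + 55) = 1,365; DTI = 1,365/3,950 = 34.6%.
Reserves = 16,090/955 = 16.8 months.
Program A: score 753 ≥ 680; DTI 34.6% ≤ 36%; employment 17 < 18 mo; reserves 16.8 ≥ 2 mo → does not qualify.
Program B: score 753 ≥ 640; DTI 34.6% ≤ 36%; employment 17 < 18 mo → does not qualify.
Program C: score 753 ≥ 640; DTI 34.6% ≤ 38%; employment 17 ≥ 12 mo → qualifies.

Program C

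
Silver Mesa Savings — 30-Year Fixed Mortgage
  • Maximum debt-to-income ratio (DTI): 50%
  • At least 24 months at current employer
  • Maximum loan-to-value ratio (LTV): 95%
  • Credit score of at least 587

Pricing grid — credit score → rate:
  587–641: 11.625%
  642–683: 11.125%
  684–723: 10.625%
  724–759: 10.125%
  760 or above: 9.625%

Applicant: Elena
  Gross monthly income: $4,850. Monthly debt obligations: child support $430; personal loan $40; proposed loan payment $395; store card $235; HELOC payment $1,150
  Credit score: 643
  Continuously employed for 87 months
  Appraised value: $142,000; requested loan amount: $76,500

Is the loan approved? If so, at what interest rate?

Credit score 643 ≥ 587 (meets minimum)
Employment 87 ≥ 24 months
Total monthly debts = (430 + 40 + 395 + 235 + 1,150) = 2,250. DTI: 2,250 ÷ 4,850 = 46.4%, within the 50% cap
LTV: 76,500 ÷ 142,000 = 53.9%, within 95% cap
All requirements met. Score 643 falls in the 642–683 tier → 11.125%.

Approved at 11.125%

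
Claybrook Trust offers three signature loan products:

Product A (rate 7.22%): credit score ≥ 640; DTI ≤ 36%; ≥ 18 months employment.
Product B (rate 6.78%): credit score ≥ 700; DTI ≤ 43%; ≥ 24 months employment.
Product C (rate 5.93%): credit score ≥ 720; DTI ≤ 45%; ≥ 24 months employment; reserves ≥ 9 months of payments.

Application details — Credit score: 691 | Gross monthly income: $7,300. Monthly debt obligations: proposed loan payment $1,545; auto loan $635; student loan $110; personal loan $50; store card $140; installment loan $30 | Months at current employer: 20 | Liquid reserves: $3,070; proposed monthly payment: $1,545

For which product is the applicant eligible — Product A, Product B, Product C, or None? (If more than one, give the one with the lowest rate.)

Total debts = (1,545 + 635 + 110 + 50 + 140 + 30) = 2,510; DTI = 2,510/7,300 = 34.4%.
Reserves = 3,070/1,545 = 2.0 months.
Product A: score 691 ≥ 640; DTI 34.4% ≤ 36%; employment 20 ≥ 18 mo → qualifies.
Product B: score 691 < 700; DTI 34.4% ≤ 43%; employment 20 < 24 mo → does not qualify.
Product C: score 691 < 720; DTI 34.4% ≤ 45%; employment 20 < 24 mo; reserves 2.0 < 9 mo → does not qualify.

Product A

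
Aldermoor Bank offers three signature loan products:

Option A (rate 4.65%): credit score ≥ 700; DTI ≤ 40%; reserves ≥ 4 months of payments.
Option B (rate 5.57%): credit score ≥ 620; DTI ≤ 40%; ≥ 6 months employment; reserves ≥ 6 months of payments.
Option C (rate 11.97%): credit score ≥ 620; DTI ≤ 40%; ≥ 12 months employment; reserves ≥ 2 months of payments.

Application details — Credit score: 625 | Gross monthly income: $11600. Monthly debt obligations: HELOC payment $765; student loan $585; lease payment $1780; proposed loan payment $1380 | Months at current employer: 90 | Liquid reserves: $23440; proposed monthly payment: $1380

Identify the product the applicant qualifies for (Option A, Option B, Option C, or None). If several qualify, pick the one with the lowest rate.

Total debts = (765 + 585 + 1,780 + 1,380) = 4,510; DTI = 4,510/11,600 = 38.9%.
Reserves = 23,440/1,380 = 17.0 months.
Option A: score 625 < 700; DTI 38.9% ≤ 40%; reserves 17.0 ≥ 4 mo → does not qualify.
Option B: score 625 ≥ 620; DTI 38.9% ≤ 40%; employment 90 ≥ 6 mo; reserves 17.0 ≥ 6 mo → qualifies.
Option C: score 625 ≥ 620; DTI 38.9% ≤ 40%; employment 90 ≥ 12 mo; reserves 17.0 ≥ 2 mo → qualifies.
Qualifying: Option B, Option C. Lowest rate is 5.57% → Option B.

Option B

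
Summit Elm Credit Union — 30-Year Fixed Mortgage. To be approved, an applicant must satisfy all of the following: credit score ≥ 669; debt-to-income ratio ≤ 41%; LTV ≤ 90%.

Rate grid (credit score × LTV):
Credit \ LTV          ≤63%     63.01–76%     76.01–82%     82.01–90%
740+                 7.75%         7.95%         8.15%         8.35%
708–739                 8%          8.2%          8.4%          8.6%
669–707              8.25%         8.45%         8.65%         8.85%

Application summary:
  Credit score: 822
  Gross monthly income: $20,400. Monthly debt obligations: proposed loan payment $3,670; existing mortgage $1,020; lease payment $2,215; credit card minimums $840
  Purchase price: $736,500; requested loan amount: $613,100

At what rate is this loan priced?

8.35%

Credit score 822 ≥ 669; Total monthly debts = (3,670 + 1,020 + 2,215 + 840) = 7,745. DTI: 7,745 ÷ 20,400 = 38%, within the 41% cap
LTV = 613,100/736,500 = 83.2% ≤ 90%
Credit 822 → row 740+; LTV 83.2% → column 82.01–90%. Grid cell → 8.35%.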